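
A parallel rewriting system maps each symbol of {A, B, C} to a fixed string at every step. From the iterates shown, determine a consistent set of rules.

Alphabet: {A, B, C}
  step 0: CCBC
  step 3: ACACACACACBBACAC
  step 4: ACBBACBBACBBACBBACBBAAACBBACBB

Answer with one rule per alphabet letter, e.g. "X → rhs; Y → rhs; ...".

A->AC, B->A, C->BB

  step 3 ⇒ step 4: ACACACACACBBACAC ⇒ AC·BB·AC·BB·AC·BB·AC·BB·AC·BB·A·A·AC·BB·AC·BB
    A ↦ AC
    B ↦ A
    C ↦ BB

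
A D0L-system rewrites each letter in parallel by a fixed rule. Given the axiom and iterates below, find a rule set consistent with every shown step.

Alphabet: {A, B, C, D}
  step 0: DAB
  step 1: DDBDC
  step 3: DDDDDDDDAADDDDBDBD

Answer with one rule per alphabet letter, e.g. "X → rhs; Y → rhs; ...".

  step 0 ⇒ step 1: DAB ⇒ DD·BD·C
    A ↦ BD
    B ↦ C
    D ↦ DD
    C ↦ AA  (constrained at step 1)

A->BD, B->C, C->AA, D->DD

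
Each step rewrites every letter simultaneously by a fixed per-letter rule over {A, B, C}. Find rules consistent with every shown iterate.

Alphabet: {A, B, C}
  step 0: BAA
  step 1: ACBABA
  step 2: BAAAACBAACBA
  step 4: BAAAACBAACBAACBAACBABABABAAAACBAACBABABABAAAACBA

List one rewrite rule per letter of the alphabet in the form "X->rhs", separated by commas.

  step 1 ⇒ step 2: ACBABA ⇒ BA·AA·AC·BA·AC·BA
    A ↦ BA
    B ↦ AC
    C ↦ AA

A->BA, B->AC, C->AA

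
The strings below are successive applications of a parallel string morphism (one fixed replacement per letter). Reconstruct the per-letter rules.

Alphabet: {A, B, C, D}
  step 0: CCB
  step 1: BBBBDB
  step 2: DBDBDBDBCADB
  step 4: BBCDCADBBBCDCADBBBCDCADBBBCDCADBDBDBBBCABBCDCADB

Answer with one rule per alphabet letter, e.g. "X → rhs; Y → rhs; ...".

  step 1 ⇒ step 2: BBBBDB ⇒ DB·DB·DB·DB·CA·DB
    B ↦ DB
    D ↦ CA
    A ↦ CD  (constrained at step 2)
  step 0 ⇒ step 1: CCB ⇒ BB·BB·DB
    C ↦ BB

A->CD, B->DB, C->BB, D->CA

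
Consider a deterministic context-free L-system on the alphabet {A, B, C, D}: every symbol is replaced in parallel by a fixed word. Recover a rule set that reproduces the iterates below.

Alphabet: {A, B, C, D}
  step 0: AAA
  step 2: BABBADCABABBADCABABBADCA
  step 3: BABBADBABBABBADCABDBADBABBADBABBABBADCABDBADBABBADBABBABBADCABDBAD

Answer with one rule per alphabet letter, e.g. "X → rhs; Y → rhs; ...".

  step 2 ⇒ step 3: BABBADCABABBADCABABBADCA ⇒ BAB·BAD·BAB·BAB·BAD·CA·BD·BAD·BAB·BAD·BAB·BAB·BAD·CA·BD·BAD·BAB·BAD·BAB·BAB·BAD·CA·BD·BAD
    A ↦ BAD
    B ↦ BAB
    C ↦ BD
    D ↦ CA

A->BAD, B->BAB, C->BD, D->CA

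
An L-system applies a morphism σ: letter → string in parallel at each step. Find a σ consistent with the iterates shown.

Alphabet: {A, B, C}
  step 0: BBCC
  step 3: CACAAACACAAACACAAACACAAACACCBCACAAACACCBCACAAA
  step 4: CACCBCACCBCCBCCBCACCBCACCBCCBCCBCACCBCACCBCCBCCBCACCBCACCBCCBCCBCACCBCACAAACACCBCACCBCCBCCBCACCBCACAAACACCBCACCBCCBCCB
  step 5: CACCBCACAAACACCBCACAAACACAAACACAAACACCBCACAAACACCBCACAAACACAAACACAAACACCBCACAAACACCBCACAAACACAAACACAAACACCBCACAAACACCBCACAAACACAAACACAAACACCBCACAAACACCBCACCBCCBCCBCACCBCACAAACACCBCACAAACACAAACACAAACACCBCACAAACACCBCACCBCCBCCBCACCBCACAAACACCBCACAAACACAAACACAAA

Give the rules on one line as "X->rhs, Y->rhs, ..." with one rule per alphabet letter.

A->CCB, B->AA, C->CA

  step 4 ⇒ step 5: CACCBCACCBCCBCCBCACCBCACCBCCBCCBCACCBCACCBCCBCCBCACCBCACCBCCBCCBCACCBCACAAACACCBCACCBCCBCCBCACCBCACAAACACCBCACCBCCBCCB ⇒ CA·CCB·CA·CA·AA·CA·CCB·CA·CA·AA·CA·CA·AA·CA·CA·AA·CA·CCB·CA·CA·AA·CA·CCB·CA·CA·AA·CA·CA·AA·CA·CA·AA·CA·CCB·CA·CA·AA·CA·CCB·CA·CA·AA·CA·CA·AA·CA·CA·AA·CA·CCB·CA·CA·AA·CA·CCB·CA·CA·AA·CA·CA·AA·CA·CA·AA·CA·CCB·CA·CA·AA·CA·CCB·CA·CCB·CCB·CCB·CA·CCB·CA·CA·AA·CA·CCB·CA·CA·AA·CA·CA·AA·CA·CA·AA·CA·CCB·CA·CA·AA·CA·CCB·CA·CCB·CCB·CCB·CA·CCB·CA·CA·AA·CA·CCB·CA·CA·AA·CA·CA·AA·CA·CA·AA
    A ↦ CCB
    B ↦ AA
    C ↦ CA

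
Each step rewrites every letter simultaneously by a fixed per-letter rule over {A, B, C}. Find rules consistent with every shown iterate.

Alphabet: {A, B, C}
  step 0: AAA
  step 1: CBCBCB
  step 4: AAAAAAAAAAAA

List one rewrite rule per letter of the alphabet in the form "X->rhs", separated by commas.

  step 0 ⇒ step 1: AAA ⇒ CB·CB·CB
    A ↦ CB
    B ↦ A  (constrained at step 1)
    C ↦ A  (constrained at step 1)

A->CB, B->A, C->A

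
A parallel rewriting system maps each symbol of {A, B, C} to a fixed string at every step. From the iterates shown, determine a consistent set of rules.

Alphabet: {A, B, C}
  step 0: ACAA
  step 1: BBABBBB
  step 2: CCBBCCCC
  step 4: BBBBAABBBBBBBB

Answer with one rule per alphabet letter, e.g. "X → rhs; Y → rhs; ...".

  step 1 ⇒ step 2: BBABBBB ⇒ C·C·BB·C·C·C·C
    A ↦ BB
    B ↦ C
  step 0 ⇒ step 1: ACAA ⇒ BB·A·BB·BB
    C ↦ A

A->BB, B->C, C->A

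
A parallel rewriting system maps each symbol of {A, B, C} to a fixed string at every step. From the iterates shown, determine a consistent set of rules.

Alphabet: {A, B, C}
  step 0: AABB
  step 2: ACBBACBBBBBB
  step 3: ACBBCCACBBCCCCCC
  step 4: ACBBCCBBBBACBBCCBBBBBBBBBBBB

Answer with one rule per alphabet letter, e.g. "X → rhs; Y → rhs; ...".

  step 3 ⇒ step 4: ACBBCCACBBCCCCCC ⇒ AC·BB·C·C·BB·BB·AC·BB·C·C·BB·BB·BB·BB·BB·BB
    A ↦ AC
    B ↦ C
    C ↦ BB

A->AC, B->C, C->BB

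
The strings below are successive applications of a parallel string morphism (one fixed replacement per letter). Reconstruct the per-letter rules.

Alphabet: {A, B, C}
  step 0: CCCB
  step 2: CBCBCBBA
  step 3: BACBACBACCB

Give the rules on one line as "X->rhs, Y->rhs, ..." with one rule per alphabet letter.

A->B, B->C, C->BA

  step 2 ⇒ step 3: CBCBCBBA ⇒ BA·C·BA·C·BA·C·C·B
    A ↦ B
    B ↦ C
    C ↦ BA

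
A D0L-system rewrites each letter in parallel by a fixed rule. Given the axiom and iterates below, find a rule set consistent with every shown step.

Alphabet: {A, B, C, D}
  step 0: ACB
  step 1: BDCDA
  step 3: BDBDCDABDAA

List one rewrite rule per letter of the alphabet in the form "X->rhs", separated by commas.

  step 0 ⇒ step 1: ACB ⇒ BD·CD·A
    A ↦ BD
    B ↦ A
    C ↦ CD
    D ↦ A  (constrained at step 1)

A->BD, B->A, C->CD, D->A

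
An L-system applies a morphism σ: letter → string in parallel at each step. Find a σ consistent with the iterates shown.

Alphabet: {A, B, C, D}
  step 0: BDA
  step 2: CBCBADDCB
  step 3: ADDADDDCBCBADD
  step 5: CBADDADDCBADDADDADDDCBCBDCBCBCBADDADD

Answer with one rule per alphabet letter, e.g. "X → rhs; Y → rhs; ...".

  step 2 ⇒ step 3: CBCBADDCB ⇒ A·DD·A·DD·D·CB·CB·A·DD
    A ↦ D
    B ↦ DD
    C ↦ A
    D ↦ CB

A->D, B->DD, C->A, D->CB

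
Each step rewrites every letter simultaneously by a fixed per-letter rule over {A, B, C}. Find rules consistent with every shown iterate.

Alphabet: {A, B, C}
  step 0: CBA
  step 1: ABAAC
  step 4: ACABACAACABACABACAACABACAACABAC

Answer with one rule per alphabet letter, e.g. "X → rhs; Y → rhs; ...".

A->AC, B->A, C->AB

  step 0 ⇒ step 1: CBA ⇒ AB·A·AC
    A ↦ AC
    B ↦ A
    C ↦ AB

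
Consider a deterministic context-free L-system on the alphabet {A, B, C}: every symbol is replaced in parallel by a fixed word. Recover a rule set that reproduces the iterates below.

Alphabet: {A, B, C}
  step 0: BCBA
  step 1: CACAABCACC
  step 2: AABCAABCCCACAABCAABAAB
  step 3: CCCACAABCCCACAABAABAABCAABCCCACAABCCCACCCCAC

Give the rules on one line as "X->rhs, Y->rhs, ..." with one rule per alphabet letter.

  step 2 ⇒ step 3: AABCAABCCCACAABCAABAAB ⇒ C·C·CAC·AAB·C·C·CAC·AAB·AAB·AAB·C·AAB·C·C·CAC·AAB·C·C·CAC·C·C·CAC
    A ↦ C
    B ↦ CAC
    C ↦ AAB

A->C, B->CAC, C->AAB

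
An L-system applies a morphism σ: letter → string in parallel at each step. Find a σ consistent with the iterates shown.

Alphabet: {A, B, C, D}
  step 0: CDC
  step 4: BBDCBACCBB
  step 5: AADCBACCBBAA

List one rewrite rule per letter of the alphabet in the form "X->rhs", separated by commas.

A->CC, B->A, C->B, D->DC

  step 4 ⇒ step 5: BBDCBACCBB ⇒ A·A·DC·B·A·CC·B·B·A·A
    A ↦ CC
    B ↦ A
    C ↦ B
    D ↦ DC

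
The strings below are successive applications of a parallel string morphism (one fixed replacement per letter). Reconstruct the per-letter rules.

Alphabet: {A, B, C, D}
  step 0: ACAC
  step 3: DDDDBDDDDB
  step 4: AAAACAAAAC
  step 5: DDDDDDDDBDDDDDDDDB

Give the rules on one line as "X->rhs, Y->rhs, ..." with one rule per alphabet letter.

A->DD, B->C, C->B, D->A

  step 4 ⇒ step 5: AAAACAAAAC ⇒ DD·DD·DD·DD·B·DD·DD·DD·DD·B
    A ↦ DD
    C ↦ B
  step 3 ⇒ step 4: DDDDBDDDDB ⇒ A·A·A·A·C·A·A·A·A·C
    B ↦ C
  step 3 ⇒ step 4: DDDDBDDDDB ⇒ A·A·A·A·C·A·A·A·A·C
    D ↦ A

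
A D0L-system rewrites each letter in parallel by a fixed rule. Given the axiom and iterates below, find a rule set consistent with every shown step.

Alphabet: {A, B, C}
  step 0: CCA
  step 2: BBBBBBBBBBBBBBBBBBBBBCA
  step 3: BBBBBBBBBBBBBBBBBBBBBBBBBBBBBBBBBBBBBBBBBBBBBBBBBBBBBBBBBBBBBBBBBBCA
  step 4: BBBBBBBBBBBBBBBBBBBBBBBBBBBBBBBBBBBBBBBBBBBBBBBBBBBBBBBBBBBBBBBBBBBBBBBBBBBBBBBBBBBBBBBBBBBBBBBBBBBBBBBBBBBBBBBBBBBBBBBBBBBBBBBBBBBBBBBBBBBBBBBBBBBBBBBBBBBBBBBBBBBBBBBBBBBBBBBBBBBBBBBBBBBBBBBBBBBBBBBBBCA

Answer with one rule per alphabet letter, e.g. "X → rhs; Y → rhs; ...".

  step 3 ⇒ step 4: BBBBBBBBBBBBBBBBBBBBBBBBBBBBBBBBBBBBBBBBBBBBBBBBBBBBBBBBBBBBBBBBBBCA ⇒ BBB·BBB·BBB·BBB·BBB·BBB·BBB·BBB·BBB·BBB·BBB·BBB·BBB·BBB·BBB·BBB·BBB·BBB·BBB·BBB·BBB·BBB·BBB·BBB·BBB·BBB·BBB·BBB·BBB·BBB·BBB·BBB·BBB·BBB·BBB·BBB·BBB·BBB·BBB·BBB·BBB·BBB·BBB·BBB·BBB·BBB·BBB·BBB·BBB·BBB·BBB·BBB·BBB·BBB·BBB·BBB·BBB·BBB·BBB·BBB·BBB·BBB·BBB·BBB·BBB·BBB·BBB·CA
    A ↦ CA
    B ↦ BBB
    C ↦ BBB

A->CA, B->BBB, C->BBB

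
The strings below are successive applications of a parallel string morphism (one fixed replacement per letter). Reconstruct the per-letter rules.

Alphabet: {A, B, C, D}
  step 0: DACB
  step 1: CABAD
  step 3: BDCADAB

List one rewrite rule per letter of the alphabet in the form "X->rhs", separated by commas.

A->B, B->D, C->A, D->CA

  step 0 ⇒ step 1: DACB ⇒ CA·B·A·D
    A ↦ B
    B ↦ D
    C ↦ A
    D ↦ CA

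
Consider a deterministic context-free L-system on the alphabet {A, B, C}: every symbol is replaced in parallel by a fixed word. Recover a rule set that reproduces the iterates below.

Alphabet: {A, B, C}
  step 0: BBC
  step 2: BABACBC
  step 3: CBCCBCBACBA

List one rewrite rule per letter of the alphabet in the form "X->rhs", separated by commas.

A->BC, B->C, C->BA

  step 2 ⇒ step 3: BABACBC ⇒ C·BC·C·BC·BA·C·BA
    A ↦ BC
    B ↦ C
    C ↦ BA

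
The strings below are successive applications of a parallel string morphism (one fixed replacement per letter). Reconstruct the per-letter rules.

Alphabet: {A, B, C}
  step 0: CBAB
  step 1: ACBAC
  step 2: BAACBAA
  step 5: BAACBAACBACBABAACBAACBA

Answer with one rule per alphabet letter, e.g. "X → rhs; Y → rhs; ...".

  step 1 ⇒ step 2: ACBAC ⇒ BA·A·C·BA·A
    A ↦ BA
    B ↦ C
    C ↦ A

A->BA, B->C, C->A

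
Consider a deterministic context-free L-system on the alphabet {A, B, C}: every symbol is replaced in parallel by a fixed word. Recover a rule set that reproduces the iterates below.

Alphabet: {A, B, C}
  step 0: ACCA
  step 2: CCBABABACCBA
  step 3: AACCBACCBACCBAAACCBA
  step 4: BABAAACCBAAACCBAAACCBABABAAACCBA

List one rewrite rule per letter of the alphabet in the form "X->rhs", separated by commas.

  step 3 ⇒ step 4: AACCBACCBACCBAAACCBA ⇒ BA·BA·A·A·CC·BA·A·A·CC·BA·A·A·CC·BA·BA·BA·A·A·CC·BA
    A ↦ BA
    B ↦ CC
    C ↦ A

A->BA, B->CC, C->A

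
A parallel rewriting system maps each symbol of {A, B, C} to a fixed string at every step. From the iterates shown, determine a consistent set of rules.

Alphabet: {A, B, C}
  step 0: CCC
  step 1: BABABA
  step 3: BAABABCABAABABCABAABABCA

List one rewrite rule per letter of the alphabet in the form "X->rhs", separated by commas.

A->AB, B->CA, C->BA

  step 0 ⇒ step 1: CCC ⇒ BA·BA·BA
    C ↦ BA
    A ↦ AB  (constrained at step 1)
    B ↦ CA  (constrained at step 1)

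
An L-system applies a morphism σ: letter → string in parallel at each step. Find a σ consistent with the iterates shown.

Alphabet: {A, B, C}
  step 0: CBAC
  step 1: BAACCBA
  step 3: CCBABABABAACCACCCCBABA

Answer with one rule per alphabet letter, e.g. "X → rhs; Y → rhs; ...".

A->CC, B->A, C->BA

  step 0 ⇒ step 1: CBAC ⇒ BA·A·CC·BA
    A ↦ CC
    B ↦ A
    C ↦ BA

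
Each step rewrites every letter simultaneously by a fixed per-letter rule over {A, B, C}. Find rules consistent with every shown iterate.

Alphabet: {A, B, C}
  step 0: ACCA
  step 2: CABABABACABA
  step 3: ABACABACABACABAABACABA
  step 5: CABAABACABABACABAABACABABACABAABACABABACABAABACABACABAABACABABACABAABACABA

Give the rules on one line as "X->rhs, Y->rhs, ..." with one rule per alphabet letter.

A->BA, B->CA, C->A

  step 2 ⇒ step 3: CABABABACABA ⇒ A·BA·CA·BA·CA·BA·CA·BA·A·BA·CA·BA
    A ↦ BA
    B ↦ CA
    C ↦ A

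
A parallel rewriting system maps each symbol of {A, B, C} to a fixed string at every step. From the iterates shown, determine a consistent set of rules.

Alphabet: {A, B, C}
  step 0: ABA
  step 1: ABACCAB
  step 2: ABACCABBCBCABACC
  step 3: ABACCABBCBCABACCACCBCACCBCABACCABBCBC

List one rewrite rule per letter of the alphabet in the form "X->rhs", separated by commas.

  step 2 ⇒ step 3: ABACCABBCBCABACC ⇒ AB·ACC·AB·BC·BC·AB·ACC·ACC·BC·ACC·BC·AB·ACC·AB·BC·BC
    A ↦ AB
    B ↦ ACC
    C ↦ BC

A->AB, B->ACC, C->BC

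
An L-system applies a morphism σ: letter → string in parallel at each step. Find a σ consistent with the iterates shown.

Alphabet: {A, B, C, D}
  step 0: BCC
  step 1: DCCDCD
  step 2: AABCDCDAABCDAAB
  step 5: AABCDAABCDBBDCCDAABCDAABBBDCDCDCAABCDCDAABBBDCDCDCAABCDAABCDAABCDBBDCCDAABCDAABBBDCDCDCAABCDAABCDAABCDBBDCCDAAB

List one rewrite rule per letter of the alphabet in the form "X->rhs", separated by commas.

A->B, B->DC, C->CD, D->AAB

  step 1 ⇒ step 2: DCCDCD ⇒ AAB·CD·CD·AAB·CD·AAB
    C ↦ CD
    D ↦ AAB
    A ↦ B  (constrained at step 2)
  step 0 ⇒ step 1: BCC ⇒ DC·CD·CD
    B ↦ DC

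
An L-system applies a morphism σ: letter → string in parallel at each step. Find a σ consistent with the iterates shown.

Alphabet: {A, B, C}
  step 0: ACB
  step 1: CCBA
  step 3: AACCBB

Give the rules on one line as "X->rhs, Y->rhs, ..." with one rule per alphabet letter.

A->CC, B->A, C->B

  step 0 ⇒ step 1: ACB ⇒ CC·B·A
    A ↦ CC
    B ↦ A
    C ↦ B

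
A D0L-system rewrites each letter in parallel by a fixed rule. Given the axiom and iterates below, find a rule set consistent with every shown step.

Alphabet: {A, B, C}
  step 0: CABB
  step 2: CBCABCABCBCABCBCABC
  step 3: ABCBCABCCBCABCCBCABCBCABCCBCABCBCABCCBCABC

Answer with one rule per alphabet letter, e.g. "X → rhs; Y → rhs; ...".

  step 2 ⇒ step 3: CBCABCABCBCABCBCABC ⇒ ABC·BC·ABC·C·BC·ABC·C·BC·ABC·BC·ABC·C·BC·ABC·BC·ABC·C·BC·ABC
    A ↦ C
    B ↦ BC
    C ↦ ABC

A->C, B->BC, C->ABC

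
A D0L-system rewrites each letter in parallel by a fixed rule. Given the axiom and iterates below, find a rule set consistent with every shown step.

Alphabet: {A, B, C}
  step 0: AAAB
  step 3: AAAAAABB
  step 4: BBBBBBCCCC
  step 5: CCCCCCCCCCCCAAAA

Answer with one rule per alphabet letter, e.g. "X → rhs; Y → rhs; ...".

A->B, B->CC, C->A

  step 4 ⇒ step 5: BBBBBBCCCC ⇒ CC·CC·CC·CC·CC·CC·A·A·A·A
    B ↦ CC
    C ↦ A
  step 3 ⇒ step 4: AAAAAABB ⇒ B·B·B·B·B·B·CC·CC
    A ↦ B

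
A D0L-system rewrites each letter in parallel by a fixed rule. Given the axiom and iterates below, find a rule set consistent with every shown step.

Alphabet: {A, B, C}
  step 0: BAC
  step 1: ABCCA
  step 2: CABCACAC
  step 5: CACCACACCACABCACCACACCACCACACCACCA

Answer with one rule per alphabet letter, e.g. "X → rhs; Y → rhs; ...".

A->C, B->AB, C->CA

  step 1 ⇒ step 2: ABCCA ⇒ C·AB·CA·CA·C
    A ↦ C
    B ↦ AB
    C ↦ CA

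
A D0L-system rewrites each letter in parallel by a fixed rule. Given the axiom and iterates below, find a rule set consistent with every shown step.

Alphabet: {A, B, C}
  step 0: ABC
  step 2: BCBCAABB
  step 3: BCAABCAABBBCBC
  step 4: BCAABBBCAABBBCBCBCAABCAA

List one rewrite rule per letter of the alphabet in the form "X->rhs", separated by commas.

A->B, B->BC, C->AA

  step 3 ⇒ step 4: BCAABCAABBBCBC ⇒ BC·AA·B·B·BC·AA·B·B·BC·BC·BC·AA·BC·AA
    A ↦ B
    B ↦ BC
    C ↦ AA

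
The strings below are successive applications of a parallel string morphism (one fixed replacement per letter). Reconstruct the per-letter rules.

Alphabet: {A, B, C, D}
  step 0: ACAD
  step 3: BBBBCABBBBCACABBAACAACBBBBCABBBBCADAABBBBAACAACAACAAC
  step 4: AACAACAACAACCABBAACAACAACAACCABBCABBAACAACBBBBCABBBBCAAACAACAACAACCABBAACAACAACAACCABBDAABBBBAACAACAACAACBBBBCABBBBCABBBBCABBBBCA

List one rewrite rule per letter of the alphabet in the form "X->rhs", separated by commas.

A->BB, B->AAC, C->CA, D->DAA

  step 3 ⇒ step 4: BBBBCABBBBCACABBAACAACBBBBCABBBBCADAABBBBAACAACAACAAC ⇒ AAC·AAC·AAC·AAC·CA·BB·AAC·AAC·AAC·AAC·CA·BB·CA·BB·AAC·AAC·BB·BB·CA·BB·BB·CA·AAC·AAC·AAC·AAC·CA·BB·AAC·AAC·AAC·AAC·CA·BB·DAA·BB·BB·AAC·AAC·AAC·AAC·BB·BB·CA·BB·BB·CA·BB·BB·CA·BB·BB·CA
    A ↦ BB
    B ↦ AAC
    C ↦ CA
    D ↦ DAA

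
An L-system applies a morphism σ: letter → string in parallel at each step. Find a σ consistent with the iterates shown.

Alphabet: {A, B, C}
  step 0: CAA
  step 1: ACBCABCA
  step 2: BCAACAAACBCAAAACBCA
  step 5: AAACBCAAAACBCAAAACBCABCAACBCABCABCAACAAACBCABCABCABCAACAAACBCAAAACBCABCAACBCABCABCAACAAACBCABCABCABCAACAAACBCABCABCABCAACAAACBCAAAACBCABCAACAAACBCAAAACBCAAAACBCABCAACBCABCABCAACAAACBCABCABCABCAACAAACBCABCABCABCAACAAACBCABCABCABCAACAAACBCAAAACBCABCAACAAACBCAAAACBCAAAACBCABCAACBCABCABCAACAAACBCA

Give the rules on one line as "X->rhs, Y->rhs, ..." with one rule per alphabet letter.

A->BCA, B->AA, C->AC

  step 1 ⇒ step 2: ACBCABCA ⇒ BCA·AC·AA·AC·BCA·AA·AC·BCA
    A ↦ BCA
    B ↦ AA
    C ↦ AC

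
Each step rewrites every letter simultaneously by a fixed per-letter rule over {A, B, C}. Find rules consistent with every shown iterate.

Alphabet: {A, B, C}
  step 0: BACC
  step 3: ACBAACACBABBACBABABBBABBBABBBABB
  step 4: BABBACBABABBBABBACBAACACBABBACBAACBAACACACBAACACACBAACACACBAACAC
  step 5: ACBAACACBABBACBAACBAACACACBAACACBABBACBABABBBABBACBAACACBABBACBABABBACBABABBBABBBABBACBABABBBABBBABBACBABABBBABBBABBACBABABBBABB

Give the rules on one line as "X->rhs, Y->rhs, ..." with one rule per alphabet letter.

A->BA, B->AC, C->BB

  step 4 ⇒ step 5: BABBACBABABBBABBACBAACACBABBACBAACBAACACACBAACACACBAACACACBAACAC ⇒ AC·BA·AC·AC·BA·BB·AC·BA·AC·BA·AC·AC·AC·BA·AC·AC·BA·BB·AC·BA·BA·BB·BA·BB·AC·BA·AC·AC·BA·BB·AC·BA·BA·BB·AC·BA·BA·BB·BA·BB·BA·BB·AC·BA·BA·BB·BA·BB·BA·BB·AC·BA·BA·BB·BA·BB·BA·BB·AC·BA·BA·BB·BA·BB
    A ↦ BA
    B ↦ AC
    C ↦ BB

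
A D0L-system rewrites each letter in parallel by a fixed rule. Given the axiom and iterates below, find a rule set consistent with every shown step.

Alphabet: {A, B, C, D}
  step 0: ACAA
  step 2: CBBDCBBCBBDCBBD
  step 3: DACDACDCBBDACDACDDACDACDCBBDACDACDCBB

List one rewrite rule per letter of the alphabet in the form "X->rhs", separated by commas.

  step 2 ⇒ step 3: CBBDCBBCBBDCBBD ⇒ D·ACD·ACD·CBB·D·ACD·ACD·D·ACD·ACD·CBB·D·ACD·ACD·CBB
    B ↦ ACD
    C ↦ D
    D ↦ CBB
    A ↦ DC  (constrained at step 0)

A->DC, B->ACD, C->D, D->CBB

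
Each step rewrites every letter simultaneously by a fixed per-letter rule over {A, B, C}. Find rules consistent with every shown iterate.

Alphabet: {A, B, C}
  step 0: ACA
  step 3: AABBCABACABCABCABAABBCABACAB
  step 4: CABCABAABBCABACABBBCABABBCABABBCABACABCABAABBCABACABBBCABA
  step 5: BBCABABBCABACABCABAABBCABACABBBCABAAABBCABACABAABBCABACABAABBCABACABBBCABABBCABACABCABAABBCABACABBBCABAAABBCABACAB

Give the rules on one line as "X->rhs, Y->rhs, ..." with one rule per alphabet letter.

  step 4 ⇒ step 5: CABCABAABBCABACABBBCABABBCABABBCABACABCABAABBCABACABBBCABA ⇒ BB·CAB·A·BB·CAB·A·CAB·CAB·A·A·BB·CAB·A·CAB·BB·CAB·A·A·A·BB·CAB·A·CAB·A·A·BB·CAB·A·CAB·A·A·BB·CAB·A·CAB·BB·CAB·A·BB·CAB·A·CAB·CAB·A·A·BB·CAB·A·CAB·BB·CAB·A·A·A·BB·CAB·A·CAB
    A ↦ CAB
    B ↦ A
    C ↦ BB

A->CAB, B->A, C->BB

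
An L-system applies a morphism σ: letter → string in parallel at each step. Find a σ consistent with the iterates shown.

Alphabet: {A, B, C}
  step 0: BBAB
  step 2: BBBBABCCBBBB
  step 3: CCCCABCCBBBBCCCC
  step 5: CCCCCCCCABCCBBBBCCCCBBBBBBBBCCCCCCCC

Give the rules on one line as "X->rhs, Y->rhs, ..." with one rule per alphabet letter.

A->ABC, B->C, C->BB

  step 2 ⇒ step 3: BBBBABCCBBBB ⇒ C·C·C·C·ABC·C·BB·BB·C·C·C·C
    A ↦ ABC
    B ↦ C
    C ↦ BB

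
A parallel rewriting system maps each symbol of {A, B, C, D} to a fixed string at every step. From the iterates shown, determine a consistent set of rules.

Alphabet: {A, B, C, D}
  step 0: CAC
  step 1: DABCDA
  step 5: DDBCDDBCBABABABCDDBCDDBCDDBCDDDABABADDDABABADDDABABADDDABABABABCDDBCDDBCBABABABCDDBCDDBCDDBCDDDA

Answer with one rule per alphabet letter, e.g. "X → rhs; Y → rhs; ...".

  step 0 ⇒ step 1: CAC ⇒ DA·BC·DA
    A ↦ BC
    C ↦ DA
    B ↦ DD  (constrained at step 1)
    D ↦ BA  (constrained at step 1)

A->BC, B->DD, C->DA, D->BA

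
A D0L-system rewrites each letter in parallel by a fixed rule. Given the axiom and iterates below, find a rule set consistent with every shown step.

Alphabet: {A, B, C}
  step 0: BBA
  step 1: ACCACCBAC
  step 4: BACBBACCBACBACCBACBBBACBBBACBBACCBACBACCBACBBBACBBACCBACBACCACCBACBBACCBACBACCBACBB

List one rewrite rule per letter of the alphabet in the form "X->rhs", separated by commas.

A->BAC, B->ACC, C->B

  step 0 ⇒ step 1: BBA ⇒ ACC·ACC·BAC
    A ↦ BAC
    B ↦ ACC
    C ↦ B  (constrained at step 1)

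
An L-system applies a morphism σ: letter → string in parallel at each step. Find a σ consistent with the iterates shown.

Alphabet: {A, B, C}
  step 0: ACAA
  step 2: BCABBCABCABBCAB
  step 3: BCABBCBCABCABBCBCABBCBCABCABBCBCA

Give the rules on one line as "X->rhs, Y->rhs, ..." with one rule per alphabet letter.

  step 2 ⇒ step 3: BCABBCABCABBCAB ⇒ BCA·B·BC·BCA·BCA·B·BC·BCA·B·BC·BCA·BCA·B·BC·BCA
    A ↦ BC
    B ↦ BCA
    C ↦ B

A->BC, B->BCA, C->B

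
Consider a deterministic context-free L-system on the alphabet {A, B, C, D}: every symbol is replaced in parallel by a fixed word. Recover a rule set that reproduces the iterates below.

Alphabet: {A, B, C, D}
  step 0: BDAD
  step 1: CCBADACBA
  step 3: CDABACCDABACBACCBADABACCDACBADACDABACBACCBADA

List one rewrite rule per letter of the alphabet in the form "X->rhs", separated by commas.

  step 0 ⇒ step 1: BDAD ⇒ C·CBA·DA·CBA
    A ↦ DA
    B ↦ C
    D ↦ CBA
    C ↦ BAC  (constrained at step 1)

A->DA, B->C, C->BAC, D->CBA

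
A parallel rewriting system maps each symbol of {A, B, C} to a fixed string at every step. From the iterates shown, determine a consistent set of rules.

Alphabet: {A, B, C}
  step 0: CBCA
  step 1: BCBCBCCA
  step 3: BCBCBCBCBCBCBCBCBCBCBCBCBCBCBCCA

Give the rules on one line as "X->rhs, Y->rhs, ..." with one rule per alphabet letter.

  step 0 ⇒ step 1: CBCA ⇒ BC·BC·BC·CA
    A ↦ CA
    B ↦ BC
    C ↦ BC

A->CA, B->BC, C->BC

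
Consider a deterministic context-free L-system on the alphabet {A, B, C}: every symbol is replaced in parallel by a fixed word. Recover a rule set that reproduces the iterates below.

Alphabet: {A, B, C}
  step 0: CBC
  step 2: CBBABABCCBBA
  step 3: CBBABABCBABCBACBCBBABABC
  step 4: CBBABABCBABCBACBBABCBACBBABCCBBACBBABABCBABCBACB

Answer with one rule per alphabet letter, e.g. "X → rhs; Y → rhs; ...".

  step 3 ⇒ step 4: CBBABABCBABCBACBCBBABABC ⇒ CB·BA·BA·BC·BA·BC·BA·CB·BA·BC·BA·CB·BA·BC·CB·BA·CB·BA·BA·BC·BA·BC·BA·CB
    A ↦ BC
    B ↦ BA
    C ↦ CB

A->BC, B->BA, C->CB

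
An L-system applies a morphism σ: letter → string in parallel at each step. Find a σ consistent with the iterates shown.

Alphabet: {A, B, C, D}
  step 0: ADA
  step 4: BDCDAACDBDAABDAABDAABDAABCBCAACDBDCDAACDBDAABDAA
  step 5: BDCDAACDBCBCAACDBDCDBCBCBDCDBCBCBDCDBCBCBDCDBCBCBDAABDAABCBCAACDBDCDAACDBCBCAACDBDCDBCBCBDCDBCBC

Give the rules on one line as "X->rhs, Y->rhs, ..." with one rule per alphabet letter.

  step 4 ⇒ step 5: BDCDAACDBDAABDAABDAABDAABCBCAACDBDCDAACDBDAABDAA ⇒ BD·CD·AA·CD·BC·BC·AA·CD·BD·CD·BC·BC·BD·CD·BC·BC·BD·CD·BC·BC·BD·CD·BC·BC·BD·AA·BD·AA·BC·BC·AA·CD·BD·CD·AA·CD·BC·BC·AA·CD·BD·CD·BC·BC·BD·CD·BC·BC
    A ↦ BC
    B ↦ BD
    C ↦ AA
    D ↦ CD

A->BC, B->BD, C->AA, D->CD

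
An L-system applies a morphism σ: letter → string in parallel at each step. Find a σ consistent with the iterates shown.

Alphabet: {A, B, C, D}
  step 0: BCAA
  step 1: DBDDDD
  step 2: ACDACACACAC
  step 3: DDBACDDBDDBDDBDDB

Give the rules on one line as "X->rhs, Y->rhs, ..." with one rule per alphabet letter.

A->DD, B->D, C->B, D->AC

  step 2 ⇒ step 3: ACDACACACAC ⇒ DD·B·AC·DD·B·DD·B·DD·B·DD·B
    A ↦ DD
    C ↦ B
    D ↦ AC
  step 0 ⇒ step 1: BCAA ⇒ D·B·DD·DD
    B ↦ D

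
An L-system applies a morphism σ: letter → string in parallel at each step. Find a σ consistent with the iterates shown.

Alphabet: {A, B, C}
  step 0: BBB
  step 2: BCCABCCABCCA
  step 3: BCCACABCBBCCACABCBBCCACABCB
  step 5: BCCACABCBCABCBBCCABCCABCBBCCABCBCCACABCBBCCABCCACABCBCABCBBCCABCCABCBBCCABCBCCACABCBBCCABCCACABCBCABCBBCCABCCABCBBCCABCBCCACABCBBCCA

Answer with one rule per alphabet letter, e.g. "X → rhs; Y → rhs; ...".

  step 2 ⇒ step 3: BCCABCCABCCA ⇒ BC·CA·CA·BCB·BC·CA·CA·BCB·BC·CA·CA·BCB
    A ↦ BCB
    B ↦ BC
    C ↦ CA

A->BCB, B->BC, C->CA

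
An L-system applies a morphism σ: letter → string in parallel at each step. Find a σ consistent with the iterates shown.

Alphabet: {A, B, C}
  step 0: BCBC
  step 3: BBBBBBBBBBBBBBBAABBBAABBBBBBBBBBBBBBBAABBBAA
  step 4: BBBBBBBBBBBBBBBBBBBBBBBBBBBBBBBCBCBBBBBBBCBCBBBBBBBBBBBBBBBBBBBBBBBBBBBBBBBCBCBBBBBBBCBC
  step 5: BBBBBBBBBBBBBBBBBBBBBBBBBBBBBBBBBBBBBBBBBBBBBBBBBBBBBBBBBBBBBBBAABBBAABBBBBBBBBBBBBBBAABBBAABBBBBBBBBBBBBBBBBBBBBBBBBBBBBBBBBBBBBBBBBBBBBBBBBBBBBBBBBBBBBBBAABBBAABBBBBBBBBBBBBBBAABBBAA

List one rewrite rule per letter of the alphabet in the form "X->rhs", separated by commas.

A->BC, B->BB, C->BAA

  step 4 ⇒ step 5: BBBBBBBBBBBBBBBBBBBBBBBBBBBBBBBCBCBBBBBBBCBCBBBBBBBBBBBBBBBBBBBBBBBBBBBBBBBCBCBBBBBBBCBC ⇒ BB·BB·BB·BB·BB·BB·BB·BB·BB·BB·BB·BB·BB·BB·BB·BB·BB·BB·BB·BB·BB·BB·BB·BB·BB·BB·BB·BB·BB·BB·BB·BAA·BB·BAA·BB·BB·BB·BB·BB·BB·BB·BAA·BB·BAA·BB·BB·BB·BB·BB·BB·BB·BB·BB·BB·BB·BB·BB·BB·BB·BB·BB·BB·BB·BB·BB·BB·BB·BB·BB·BB·BB·BB·BB·BB·BB·BAA·BB·BAA·BB·BB·BB·BB·BB·BB·BB·BAA·BB·BAA
    B ↦ BB
    C ↦ BAA
  step 3 ⇒ step 4: BBBBBBBBBBBBBBBAABBBAABBBBBBBBBBBBBBBAABBBAA ⇒ BB·BB·BB·BB·BB·BB·BB·BB·BB·BB·BB·BB·BB·BB·BB·BC·BC·BB·BB·BB·BC·BC·BB·BB·BB·BB·BB·BB·BB·BB·BB·BB·BB·BB·BB·BB·BB·BC·BC·BB·BB·BB·BC·BC
    A ↦ BC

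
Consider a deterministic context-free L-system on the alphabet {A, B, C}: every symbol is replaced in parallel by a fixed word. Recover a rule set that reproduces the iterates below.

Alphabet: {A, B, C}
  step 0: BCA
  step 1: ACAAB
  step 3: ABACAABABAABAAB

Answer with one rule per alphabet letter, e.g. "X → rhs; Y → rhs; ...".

  step 0 ⇒ step 1: BCA ⇒ A·CA·AB
    A ↦ AB
    B ↦ A
    C ↦ CA

A->AB, B->A, C->CA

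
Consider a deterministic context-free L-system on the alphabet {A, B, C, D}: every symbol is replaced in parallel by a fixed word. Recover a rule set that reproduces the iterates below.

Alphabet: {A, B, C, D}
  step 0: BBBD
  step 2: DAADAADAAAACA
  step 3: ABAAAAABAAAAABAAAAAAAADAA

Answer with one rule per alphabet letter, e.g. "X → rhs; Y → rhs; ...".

A->AA, B->CA, C->D, D->AB

  step 2 ⇒ step 3: DAADAADAAAACA ⇒ AB·AA·AA·AB·AA·AA·AB·AA·AA·AA·AA·D·AA
    A ↦ AA
    C ↦ D
    D ↦ AB
    B ↦ CA  (constrained at step 0)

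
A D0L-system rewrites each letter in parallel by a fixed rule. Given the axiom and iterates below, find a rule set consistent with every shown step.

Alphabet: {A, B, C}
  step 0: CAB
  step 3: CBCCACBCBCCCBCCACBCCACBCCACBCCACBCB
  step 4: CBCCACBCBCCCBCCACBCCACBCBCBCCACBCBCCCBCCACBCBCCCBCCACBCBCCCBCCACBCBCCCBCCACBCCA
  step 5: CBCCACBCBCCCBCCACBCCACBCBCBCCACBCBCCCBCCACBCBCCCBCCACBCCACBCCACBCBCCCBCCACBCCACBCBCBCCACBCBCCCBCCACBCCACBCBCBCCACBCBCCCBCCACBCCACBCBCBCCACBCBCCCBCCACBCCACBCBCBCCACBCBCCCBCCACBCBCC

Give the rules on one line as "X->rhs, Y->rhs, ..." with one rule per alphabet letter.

A->CC, B->CCA, C->CB

  step 4 ⇒ step 5: CBCCACBCBCCCBCCACBCCACBCBCBCCACBCBCCCBCCACBCBCCCBCCACBCBCCCBCCACBCBCCCBCCACBCCA ⇒ CB·CCA·CB·CB·CC·CB·CCA·CB·CCA·CB·CB·CB·CCA·CB·CB·CC·CB·CCA·CB·CB·CC·CB·CCA·CB·CCA·CB·CCA·CB·CB·CC·CB·CCA·CB·CCA·CB·CB·CB·CCA·CB·CB·CC·CB·CCA·CB·CCA·CB·CB·CB·CCA·CB·CB·CC·CB·CCA·CB·CCA·CB·CB·CB·CCA·CB·CB·CC·CB·CCA·CB·CCA·CB·CB·CB·CCA·CB·CB·CC·CB·CCA·CB·CB·CC
    A ↦ CC
    B ↦ CCA
    C ↦ CB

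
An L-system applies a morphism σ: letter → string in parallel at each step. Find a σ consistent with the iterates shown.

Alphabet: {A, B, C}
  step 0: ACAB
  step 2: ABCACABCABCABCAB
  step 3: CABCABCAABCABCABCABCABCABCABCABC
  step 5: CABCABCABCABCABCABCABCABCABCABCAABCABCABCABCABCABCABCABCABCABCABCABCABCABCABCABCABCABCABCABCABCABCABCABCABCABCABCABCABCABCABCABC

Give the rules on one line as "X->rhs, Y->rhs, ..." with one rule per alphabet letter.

  step 2 ⇒ step 3: ABCACABCABCABCAB ⇒ CA·BC·AB·CA·AB·CA·BC·AB·CA·BC·AB·CA·BC·AB·CA·BC
    A ↦ CA
    B ↦ BC
    C ↦ AB

A->CA, B->BC, C->AB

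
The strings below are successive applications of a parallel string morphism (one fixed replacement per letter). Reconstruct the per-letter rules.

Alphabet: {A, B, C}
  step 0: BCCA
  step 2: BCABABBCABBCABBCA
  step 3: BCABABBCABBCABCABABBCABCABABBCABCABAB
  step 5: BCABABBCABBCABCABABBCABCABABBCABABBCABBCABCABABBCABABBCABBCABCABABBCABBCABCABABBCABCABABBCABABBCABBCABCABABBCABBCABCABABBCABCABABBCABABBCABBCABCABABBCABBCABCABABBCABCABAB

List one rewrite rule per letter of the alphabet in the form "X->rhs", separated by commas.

A->B, B->BCA, C->BA

  step 2 ⇒ step 3: BCABABBCABBCABBCA ⇒ BCA·BA·B·BCA·B·BCA·BCA·BA·B·BCA·BCA·BA·B·BCA·BCA·BA·B
    A ↦ B
    B ↦ BCA
    C ↦ BA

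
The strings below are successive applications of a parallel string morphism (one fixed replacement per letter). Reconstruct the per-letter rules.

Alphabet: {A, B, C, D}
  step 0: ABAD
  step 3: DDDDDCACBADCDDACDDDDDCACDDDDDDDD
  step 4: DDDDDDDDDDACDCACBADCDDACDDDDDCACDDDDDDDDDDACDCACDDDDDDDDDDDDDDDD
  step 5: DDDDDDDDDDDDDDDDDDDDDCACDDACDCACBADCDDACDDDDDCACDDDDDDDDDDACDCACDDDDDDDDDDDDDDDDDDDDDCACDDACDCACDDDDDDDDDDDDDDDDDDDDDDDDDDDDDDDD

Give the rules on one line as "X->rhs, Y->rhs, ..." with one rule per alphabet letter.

  step 4 ⇒ step 5: DDDDDDDDDDACDCACBADCDDACDDDDDCACDDDDDDDDDDACDCACDDDDDDDDDDDDDDDD ⇒ DD·DD·DD·DD·DD·DD·DD·DD·DD·DD·DC·AC·DD·AC·DC·AC·BA·DC·DD·AC·DD·DD·DC·AC·DD·DD·DD·DD·DD·AC·DC·AC·DD·DD·DD·DD·DD·DD·DD·DD·DD·DD·DC·AC·DD·AC·DC·AC·DD·DD·DD·DD·DD·DD·DD·DD·DD·DD·DD·DD·DD·DD·DD·DD
    A ↦ DC
    B ↦ BA
    C ↦ AC
    D ↦ DD

A->DC, B->BA, C->AC, D->DD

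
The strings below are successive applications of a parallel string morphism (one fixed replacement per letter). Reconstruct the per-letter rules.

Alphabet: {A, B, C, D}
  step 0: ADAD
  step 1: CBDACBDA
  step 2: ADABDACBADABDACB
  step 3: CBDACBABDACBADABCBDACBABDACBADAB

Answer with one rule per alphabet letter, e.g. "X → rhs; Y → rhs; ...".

  step 2 ⇒ step 3: ADABDACBADABDACB ⇒ CB·DA·CB·AB·DA·CB·AD·AB·CB·DA·CB·AB·DA·CB·AD·AB
    A ↦ CB
    B ↦ AB
    C ↦ AD
    D ↦ DA

A->CB, B->AB, C->AD, D->DA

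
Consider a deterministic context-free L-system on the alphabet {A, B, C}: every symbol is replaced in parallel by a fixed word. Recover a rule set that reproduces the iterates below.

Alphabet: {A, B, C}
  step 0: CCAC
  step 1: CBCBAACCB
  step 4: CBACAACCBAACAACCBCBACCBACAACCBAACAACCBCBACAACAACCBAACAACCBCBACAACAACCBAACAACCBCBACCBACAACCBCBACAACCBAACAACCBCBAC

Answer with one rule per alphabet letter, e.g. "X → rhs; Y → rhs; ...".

A->AAC, B->AC, C->CB

  step 0 ⇒ step 1: CCAC ⇒ CB·CB·AAC·CB
    A ↦ AAC
    C ↦ CB
    B ↦ AC  (constrained at step 1)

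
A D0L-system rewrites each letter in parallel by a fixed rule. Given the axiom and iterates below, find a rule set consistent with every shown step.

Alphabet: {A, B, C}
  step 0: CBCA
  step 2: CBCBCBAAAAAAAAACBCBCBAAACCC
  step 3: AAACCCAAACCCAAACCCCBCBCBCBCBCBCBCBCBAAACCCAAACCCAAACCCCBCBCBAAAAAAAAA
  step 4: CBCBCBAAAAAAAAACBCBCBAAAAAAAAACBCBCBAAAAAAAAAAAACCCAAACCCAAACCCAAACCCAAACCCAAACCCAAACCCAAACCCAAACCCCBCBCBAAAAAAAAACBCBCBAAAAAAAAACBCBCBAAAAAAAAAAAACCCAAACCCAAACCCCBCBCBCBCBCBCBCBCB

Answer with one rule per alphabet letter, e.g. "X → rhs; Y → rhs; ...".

  step 3 ⇒ step 4: AAACCCAAACCCAAACCCCBCBCBCBCBCBCBCBCBAAACCCAAACCCAAACCCCBCBCBAAAAAAAAA ⇒ CB·CB·CB·AAA·AAA·AAA·CB·CB·CB·AAA·AAA·AAA·CB·CB·CB·AAA·AAA·AAA·AAA·CCC·AAA·CCC·AAA·CCC·AAA·CCC·AAA·CCC·AAA·CCC·AAA·CCC·AAA·CCC·AAA·CCC·CB·CB·CB·AAA·AAA·AAA·CB·CB·CB·AAA·AAA·AAA·CB·CB·CB·AAA·AAA·AAA·AAA·CCC·AAA·CCC·AAA·CCC·CB·CB·CB·CB·CB·CB·CB·CB·CB
    A ↦ CB
    B ↦ CCC
    C ↦ AAA

A->CB, B->CCC, C->AAA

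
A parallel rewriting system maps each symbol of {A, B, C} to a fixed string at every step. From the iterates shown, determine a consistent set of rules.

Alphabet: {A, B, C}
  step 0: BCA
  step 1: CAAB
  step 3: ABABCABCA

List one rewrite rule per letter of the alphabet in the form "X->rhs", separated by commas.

A->AB, B->C, C->A

  step 0 ⇒ step 1: BCA ⇒ C·A·AB
    A ↦ AB
    B ↦ C
    C ↦ A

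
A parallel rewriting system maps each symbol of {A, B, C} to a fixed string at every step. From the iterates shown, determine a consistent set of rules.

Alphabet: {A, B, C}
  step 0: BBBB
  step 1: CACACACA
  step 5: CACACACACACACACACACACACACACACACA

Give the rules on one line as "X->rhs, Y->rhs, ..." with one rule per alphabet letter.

  step 0 ⇒ step 1: BBBB ⇒ CA·CA·CA·CA
    B ↦ CA
    A ↦ B  (constrained at step 1)
    C ↦ B  (constrained at step 1)

A->B, B->CA, C->B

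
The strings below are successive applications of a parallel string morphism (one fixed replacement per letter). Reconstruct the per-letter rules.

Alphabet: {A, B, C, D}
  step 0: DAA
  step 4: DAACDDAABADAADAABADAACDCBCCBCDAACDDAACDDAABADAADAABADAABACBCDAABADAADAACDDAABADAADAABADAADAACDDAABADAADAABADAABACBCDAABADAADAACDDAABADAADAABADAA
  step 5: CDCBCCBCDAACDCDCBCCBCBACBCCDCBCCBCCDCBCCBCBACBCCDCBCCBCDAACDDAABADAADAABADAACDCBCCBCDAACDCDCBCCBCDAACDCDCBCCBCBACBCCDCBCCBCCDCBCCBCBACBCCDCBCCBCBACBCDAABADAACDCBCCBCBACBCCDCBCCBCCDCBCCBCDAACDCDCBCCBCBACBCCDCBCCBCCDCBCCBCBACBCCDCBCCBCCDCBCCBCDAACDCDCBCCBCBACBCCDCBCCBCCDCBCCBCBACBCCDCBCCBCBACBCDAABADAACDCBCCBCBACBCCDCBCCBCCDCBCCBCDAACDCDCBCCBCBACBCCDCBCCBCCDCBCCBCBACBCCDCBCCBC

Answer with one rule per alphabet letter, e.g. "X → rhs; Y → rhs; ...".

A->CBC, B->BA, C->DAA, D->CD

  step 4 ⇒ step 5: DAACDDAABADAADAABADAACDCBCCBCDAACDDAACDDAABADAADAABADAABACBCDAABADAADAACDDAABADAADAABADAADAACDDAABADAADAABADAABACBCDAABADAADAACDDAABADAADAABADAA ⇒ CD·CBC·CBC·DAA·CD·CD·CBC·CBC·BA·CBC·CD·CBC·CBC·CD·CBC·CBC·BA·CBC·CD·CBC·CBC·DAA·CD·DAA·BA·DAA·DAA·BA·DAA·CD·CBC·CBC·DAA·CD·CD·CBC·CBC·DAA·CD·CD·CBC·CBC·BA·CBC·CD·CBC·CBC·CD·CBC·CBC·BA·CBC·CD·CBC·CBC·BA·CBC·DAA·BA·DAA·CD·CBC·CBC·BA·CBC·CD·CBC·CBC·CD·CBC·CBC·DAA·CD·CD·CBC·CBC·BA·CBC·CD·CBC·CBC·CD·CBC·CBC·BA·CBC·CD·CBC·CBC·CD·CBC·CBC·DAA·CD·CD·CBC·CBC·BA·CBC·CD·CBC·CBC·CD·CBC·CBC·BA·CBC·CD·CBC·CBC·BA·CBC·DAA·BA·DAA·CD·CBC·CBC·BA·CBC·CD·CBC·CBC·CD·CBC·CBC·DAA·CD·CD·CBC·CBC·BA·CBC·CD·CBC·CBC·CD·CBC·CBC·BA·CBC·CD·CBC·CBC
    A ↦ CBC
    B ↦ BA
    C ↦ DAA
    D ↦ CD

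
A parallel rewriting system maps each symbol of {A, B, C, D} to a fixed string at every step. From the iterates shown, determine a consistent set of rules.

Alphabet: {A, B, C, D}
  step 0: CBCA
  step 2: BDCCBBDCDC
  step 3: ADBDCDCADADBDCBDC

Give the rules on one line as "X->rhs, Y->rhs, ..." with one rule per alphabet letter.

  step 2 ⇒ step 3: BDCCBBDCDC ⇒ AD·B·DC·DC·AD·AD·B·DC·B·DC
    B ↦ AD
    C ↦ DC
    D ↦ B
    A ↦ C  (constrained at step 0)

A->C, B->AD, C->DC, D->B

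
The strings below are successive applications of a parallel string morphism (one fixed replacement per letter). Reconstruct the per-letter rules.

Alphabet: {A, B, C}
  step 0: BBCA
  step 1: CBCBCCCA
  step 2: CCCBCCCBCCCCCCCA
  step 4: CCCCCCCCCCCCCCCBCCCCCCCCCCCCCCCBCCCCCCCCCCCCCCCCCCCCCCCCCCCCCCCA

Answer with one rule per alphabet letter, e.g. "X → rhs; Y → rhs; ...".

A->CA, B->CB, C->CC

  step 1 ⇒ step 2: CBCBCCCA ⇒ CC·CB·CC·CB·CC·CC·CC·CA
    A ↦ CA
    B ↦ CB
    C ↦ CC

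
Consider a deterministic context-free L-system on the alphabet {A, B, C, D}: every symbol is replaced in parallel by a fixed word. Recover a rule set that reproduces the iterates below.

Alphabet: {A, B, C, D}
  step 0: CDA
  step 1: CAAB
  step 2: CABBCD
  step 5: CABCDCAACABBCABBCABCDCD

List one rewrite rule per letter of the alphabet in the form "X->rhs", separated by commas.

  step 1 ⇒ step 2: CAAB ⇒ CA·B·B·CD
    A ↦ B
    B ↦ CD
    C ↦ CA
  step 0 ⇒ step 1: CDA ⇒ CA·A·B
    D ↦ A

A->B, B->CD, C->CA, D->A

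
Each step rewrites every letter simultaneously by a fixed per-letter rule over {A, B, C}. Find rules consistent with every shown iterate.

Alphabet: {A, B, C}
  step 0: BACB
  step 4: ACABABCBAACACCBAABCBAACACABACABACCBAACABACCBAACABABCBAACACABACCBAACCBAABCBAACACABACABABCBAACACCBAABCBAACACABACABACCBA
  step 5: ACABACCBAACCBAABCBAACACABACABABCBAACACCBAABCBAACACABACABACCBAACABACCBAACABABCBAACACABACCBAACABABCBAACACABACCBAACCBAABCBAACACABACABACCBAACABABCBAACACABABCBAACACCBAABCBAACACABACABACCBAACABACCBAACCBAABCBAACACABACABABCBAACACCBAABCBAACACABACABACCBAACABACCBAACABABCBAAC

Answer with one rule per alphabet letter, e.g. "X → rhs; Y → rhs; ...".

  step 4 ⇒ step 5: ACABABCBAACACCBAABCBAACACABACABACCBAACABACCBAACABABCBAACACABACCBAACCBAABCBAACACABACABABCBAACACCBAABCBAACACABACABACCBA ⇒ AC·AB·AC·CBA·AC·CBA·AB·CBA·AC·AC·AB·AC·AB·AB·CBA·AC·AC·CBA·AB·CBA·AC·AC·AB·AC·AB·AC·CBA·AC·AB·AC·CBA·AC·AB·AB·CBA·AC·AC·AB·AC·CBA·AC·AB·AB·CBA·AC·AC·AB·AC·CBA·AC·CBA·AB·CBA·AC·AC·AB·AC·AB·AC·CBA·AC·AB·AB·CBA·AC·AC·AB·AB·CBA·AC·AC·CBA·AB·CBA·AC·AC·AB·AC·AB·AC·CBA·AC·AB·AC·CBA·AC·CBA·AB·CBA·AC·AC·AB·AC·AB·AB·CBA·AC·AC·CBA·AB·CBA·AC·AC·AB·AC·AB·AC·CBA·AC·AB·AC·CBA·AC·AB·AB·CBA·AC
    A ↦ AC
    B ↦ CBA
    C ↦ AB

A->AC, B->CBA, C->AB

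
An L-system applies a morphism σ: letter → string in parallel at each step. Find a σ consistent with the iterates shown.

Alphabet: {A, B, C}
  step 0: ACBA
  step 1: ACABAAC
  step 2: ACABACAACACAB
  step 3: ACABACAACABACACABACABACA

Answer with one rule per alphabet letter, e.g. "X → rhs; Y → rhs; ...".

  step 2 ⇒ step 3: ACABACAACACAB ⇒ AC·AB·AC·A·AC·AB·AC·AC·AB·AC·AB·AC·A
    A ↦ AC
    B ↦ A
    C ↦ AB

A->AC, B->A, C->AB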